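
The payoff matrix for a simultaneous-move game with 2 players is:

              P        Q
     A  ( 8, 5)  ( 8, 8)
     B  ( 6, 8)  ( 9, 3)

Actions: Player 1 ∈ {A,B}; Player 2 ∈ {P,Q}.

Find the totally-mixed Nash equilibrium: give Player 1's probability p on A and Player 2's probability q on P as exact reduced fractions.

p=5/8, q=1/3

P1 indiff ⇒ q·8+(1-q)·8 = q·6+(1-q)·9 ⇒ q(2) = (1-q)(1) ⇒ q = 1/3
P2 indiff ⇒ p·5+(1-p)·8 = p·8+(1-p)·3 ⇒ p(-3) = (1-p)(-5) ⇒ p = 5/8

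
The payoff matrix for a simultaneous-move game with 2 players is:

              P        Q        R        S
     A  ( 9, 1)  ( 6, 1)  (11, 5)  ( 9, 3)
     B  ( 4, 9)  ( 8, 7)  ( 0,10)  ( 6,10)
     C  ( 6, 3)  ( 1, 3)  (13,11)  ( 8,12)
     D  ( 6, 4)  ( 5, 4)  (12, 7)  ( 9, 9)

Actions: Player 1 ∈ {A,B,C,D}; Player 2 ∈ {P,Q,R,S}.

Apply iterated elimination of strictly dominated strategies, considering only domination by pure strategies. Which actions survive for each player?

P2 drop P (R beats it: A:5>1 B:10>9 C:11>3 D:7>4)
P2 drop Q (R beats it: A:5>1 B:10>7 C:11>3 D:7>4)
P1 drop B (A beats it: R:11>0 S:9>6)
P1→{A,C,D} P2→{R,S}

IESDS → P1:{A,C,D} P2:{R,S}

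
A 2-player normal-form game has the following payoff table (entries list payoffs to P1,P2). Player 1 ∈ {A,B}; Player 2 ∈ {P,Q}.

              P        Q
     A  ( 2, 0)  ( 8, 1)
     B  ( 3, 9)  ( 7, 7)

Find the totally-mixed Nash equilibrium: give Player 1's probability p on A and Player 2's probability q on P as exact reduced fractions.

p=2/3, q=1/2

P1 indiff ⇒ q·2+(1-q)·8 = q·3+(1-q)·7 ⇒ q(-1) = (1-q)(-1) ⇒ q = 1/2
P2 indiff ⇒ p·0+(1-p)·9 = p·1+(1-p)·7 ⇒ p(-1) = (1-p)(-2) ⇒ p = 2/3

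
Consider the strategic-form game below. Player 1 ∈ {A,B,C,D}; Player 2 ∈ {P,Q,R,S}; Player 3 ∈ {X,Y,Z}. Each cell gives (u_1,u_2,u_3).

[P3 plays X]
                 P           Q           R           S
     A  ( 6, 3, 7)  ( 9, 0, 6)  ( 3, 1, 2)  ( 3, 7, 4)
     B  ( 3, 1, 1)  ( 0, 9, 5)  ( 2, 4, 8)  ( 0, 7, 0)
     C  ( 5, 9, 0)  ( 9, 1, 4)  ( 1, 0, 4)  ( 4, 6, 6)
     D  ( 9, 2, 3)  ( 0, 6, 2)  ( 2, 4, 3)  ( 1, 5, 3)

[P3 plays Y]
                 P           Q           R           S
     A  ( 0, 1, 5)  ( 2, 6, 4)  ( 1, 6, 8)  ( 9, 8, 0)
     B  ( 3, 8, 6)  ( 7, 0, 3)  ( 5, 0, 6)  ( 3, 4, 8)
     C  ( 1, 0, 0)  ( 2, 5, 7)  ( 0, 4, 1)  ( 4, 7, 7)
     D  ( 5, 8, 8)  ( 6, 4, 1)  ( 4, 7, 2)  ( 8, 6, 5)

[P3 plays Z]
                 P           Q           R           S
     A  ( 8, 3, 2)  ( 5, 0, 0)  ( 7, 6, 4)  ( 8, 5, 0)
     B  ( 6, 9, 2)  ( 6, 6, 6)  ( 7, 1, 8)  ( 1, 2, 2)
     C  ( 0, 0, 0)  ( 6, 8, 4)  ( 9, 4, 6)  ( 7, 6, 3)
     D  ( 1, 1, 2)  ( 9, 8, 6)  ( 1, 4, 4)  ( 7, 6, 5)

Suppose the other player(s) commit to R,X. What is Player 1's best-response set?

u_1(A vs R,X) = 3
u_1(B vs R,X) = 2
u_1(C vs R,X) = 1
u_1(D vs R,X) = 2
max payoff 3 at {A}

P1 best: {A}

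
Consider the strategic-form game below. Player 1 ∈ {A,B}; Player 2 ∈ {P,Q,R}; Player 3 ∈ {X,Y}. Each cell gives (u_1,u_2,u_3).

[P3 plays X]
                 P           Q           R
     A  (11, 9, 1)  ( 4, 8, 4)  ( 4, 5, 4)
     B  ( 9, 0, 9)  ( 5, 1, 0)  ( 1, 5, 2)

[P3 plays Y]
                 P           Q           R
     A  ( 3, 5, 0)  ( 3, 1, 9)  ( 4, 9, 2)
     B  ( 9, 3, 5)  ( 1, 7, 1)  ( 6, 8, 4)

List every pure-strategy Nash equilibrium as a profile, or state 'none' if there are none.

Nash profiles: (A,P,X), (B,R,Y)

(A,P,X): NE
(A,P,Y): not NE [P1→B gives 9>3; P2→R gives 9>5; P3→X gives 1>0]
(A,Q,X): not NE [P1→B gives 5>4; P2→P gives 9>8; P3→Y gives 9>4]
(A,Q,Y): not NE [P2→R gives 9>1]
(A,R,X): not NE [P2→P gives 9>5]
(A,R,Y): not NE [P1→B gives 6>4; P3→X gives 4>2]
(B,P,X): not NE [P1→A gives 11>9; P2→R gives 5>0]
(B,P,Y): not NE [P2→R gives 8>3; P3→X gives 9>5]
(B,Q,X): not NE [P2→R gives 5>1; P3→Y gives 1>0]
(B,Q,Y): not NE [P1→A gives 3>1; P2→R gives 8>7]
(B,R,X): not NE [P1→A gives 4>1; P3→Y gives 4>2]
(B,R,Y): NE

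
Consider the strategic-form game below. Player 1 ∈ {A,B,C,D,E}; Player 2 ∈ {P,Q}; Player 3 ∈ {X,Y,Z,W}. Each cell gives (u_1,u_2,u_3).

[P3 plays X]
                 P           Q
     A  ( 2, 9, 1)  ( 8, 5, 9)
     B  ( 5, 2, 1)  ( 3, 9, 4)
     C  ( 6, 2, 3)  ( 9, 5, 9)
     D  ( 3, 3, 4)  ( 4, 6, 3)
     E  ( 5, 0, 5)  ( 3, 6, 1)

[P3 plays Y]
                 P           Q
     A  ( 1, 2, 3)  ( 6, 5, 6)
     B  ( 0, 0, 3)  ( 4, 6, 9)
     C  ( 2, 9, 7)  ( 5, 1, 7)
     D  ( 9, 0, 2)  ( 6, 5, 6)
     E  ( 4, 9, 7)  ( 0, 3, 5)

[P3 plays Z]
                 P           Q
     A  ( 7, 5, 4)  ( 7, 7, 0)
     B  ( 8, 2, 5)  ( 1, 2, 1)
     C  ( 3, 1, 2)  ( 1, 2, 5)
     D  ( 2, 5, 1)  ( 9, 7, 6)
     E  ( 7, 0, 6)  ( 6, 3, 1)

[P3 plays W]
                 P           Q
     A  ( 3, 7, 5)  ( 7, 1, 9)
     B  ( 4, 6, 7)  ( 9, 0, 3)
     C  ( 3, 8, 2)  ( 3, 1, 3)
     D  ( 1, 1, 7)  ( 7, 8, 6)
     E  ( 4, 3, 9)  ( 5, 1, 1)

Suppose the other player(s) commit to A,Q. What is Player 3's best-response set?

u_3(X vs A,Q) = 9
u_3(Y vs A,Q) = 6
u_3(Z vs A,Q) = 0
u_3(W vs A,Q) = 9
max payoff 9 at {X,W}

argmax u_3 = {X,W}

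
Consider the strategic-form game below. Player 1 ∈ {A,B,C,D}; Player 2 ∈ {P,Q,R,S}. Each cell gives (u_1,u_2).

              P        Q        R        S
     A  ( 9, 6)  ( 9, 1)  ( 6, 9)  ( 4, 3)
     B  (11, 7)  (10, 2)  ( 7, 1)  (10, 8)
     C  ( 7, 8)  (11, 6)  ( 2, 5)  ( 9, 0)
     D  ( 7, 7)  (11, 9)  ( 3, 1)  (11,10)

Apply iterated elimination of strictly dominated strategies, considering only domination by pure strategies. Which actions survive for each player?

Survivors P1:{B,C,D} P2:{P,Q,S}

P1 drop A (B beats it: P:11>9 Q:10>9 R:7>6 S:10>4)
P2 drop R (P beats it: B:7>1 C:8>5 D:7>1)
P1→{B,C,D} P2→{P,Q,S}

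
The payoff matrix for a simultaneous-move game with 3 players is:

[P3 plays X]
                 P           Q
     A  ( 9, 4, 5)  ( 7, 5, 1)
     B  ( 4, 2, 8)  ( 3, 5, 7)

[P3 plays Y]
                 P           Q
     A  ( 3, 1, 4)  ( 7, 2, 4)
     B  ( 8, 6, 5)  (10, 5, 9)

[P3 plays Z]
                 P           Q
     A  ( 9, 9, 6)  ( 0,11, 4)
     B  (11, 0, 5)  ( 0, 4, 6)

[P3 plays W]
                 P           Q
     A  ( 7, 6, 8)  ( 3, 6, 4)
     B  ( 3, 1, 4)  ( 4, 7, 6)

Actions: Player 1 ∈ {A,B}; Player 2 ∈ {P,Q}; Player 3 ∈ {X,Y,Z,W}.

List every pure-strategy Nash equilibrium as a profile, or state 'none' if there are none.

(A,P,X): not NE [P2→Q gives 5>4; P3→W gives 8>5]
(A,P,Y): not NE [P1→B gives 8>3; P2→Q gives 2>1; P3→W gives 8>4]
(A,P,Z): not NE [P1→B gives 11>9; P2→Q gives 11>9; P3→W gives 8>6]
(A,P,W): NE
(A,Q,X): not NE [P3→W gives 4>1]
(A,Q,Y): not NE [P1→B gives 10>7]
(A,Q,Z): NE
(A,Q,W): not NE [P1→B gives 4>3]
(B,P,X): not NE [P1→A gives 9>4; P2→Q gives 5>2]
(B,P,Y): not NE [P3→X gives 8>5]
(B,P,Z): not NE [P2→Q gives 4>0; P3→X gives 8>5]
(B,P,W): not NE [P1→A gives 7>3; P2→Q gives 7>1; P3→X gives 8>4]
(B,Q,X): not NE [P1→A gives 7>3; P3→Y gives 9>7]
(B,Q,Y): not NE [P2→P gives 6>5]
(B,Q,Z): not NE [P3→Y gives 9>6]
(B,Q,W): not NE [P3→Y gives 9>6]

NE set: (A,P,W), (A,Q,Z)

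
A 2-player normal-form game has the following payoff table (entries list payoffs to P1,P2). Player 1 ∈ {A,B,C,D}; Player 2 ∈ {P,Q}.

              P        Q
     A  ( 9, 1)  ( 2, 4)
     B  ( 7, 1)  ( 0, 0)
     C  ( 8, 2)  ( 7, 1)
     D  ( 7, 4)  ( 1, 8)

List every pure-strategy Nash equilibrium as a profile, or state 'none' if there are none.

(A,P): not NE [P2→Q gives 4>1]
(A,Q): not NE [P1→C gives 7>2]
(B,P): not NE [P1→A gives 9>7]
(B,Q): not NE [P1→C gives 7>0; P2→P gives 1>0]
(C,P): not NE [P1→A gives 9>8]
(C,Q): not NE [P2→P gives 2>1]
(D,P): not NE [P1→A gives 9>7; P2→Q gives 8>4]
(D,Q): not NE [P1→C gives 7>1]

PSNE: ∅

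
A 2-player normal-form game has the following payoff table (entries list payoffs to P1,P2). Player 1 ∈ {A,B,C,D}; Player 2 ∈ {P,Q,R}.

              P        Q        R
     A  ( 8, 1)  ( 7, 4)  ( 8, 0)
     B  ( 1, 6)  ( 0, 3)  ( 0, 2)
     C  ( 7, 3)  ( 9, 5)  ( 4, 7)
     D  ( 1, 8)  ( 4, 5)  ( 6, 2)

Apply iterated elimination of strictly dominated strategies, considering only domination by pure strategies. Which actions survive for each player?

P1 drop B (A beats it: P:8>1 Q:7>0 R:8>0)
P1 drop D (A beats it: P:8>1 Q:7>4 R:8>6)
P2 drop P (Q beats it: A:4>1 C:5>3)
P1→{A,C} P2→{Q,R}

IESDS → P1:{A,C} P2:{Q,R}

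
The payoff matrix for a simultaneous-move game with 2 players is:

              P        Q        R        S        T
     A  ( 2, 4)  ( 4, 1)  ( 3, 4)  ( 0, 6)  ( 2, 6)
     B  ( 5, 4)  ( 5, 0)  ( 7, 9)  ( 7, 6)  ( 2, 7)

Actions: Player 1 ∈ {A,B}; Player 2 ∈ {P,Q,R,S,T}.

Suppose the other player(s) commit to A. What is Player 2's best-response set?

u_2(P vs A) = 4
u_2(Q vs A) = 1
u_2(R vs A) = 4
u_2(S vs A) = 6
u_2(T vs A) = 6
max payoff 6 at {S,T}

BR_2 = {S,T}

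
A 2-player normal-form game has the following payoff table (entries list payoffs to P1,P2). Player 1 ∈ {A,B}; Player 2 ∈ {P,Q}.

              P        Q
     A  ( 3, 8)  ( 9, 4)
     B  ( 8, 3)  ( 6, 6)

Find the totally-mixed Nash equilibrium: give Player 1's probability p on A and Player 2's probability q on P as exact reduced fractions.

(p,q) = (3/7, 3/8)

P1 indiff ⇒ q·3+(1-q)·9 = q·8+(1-q)·6 ⇒ q(-5) = (1-q)(-3) ⇒ q = 3/8
P2 indiff ⇒ p·8+(1-p)·3 = p·4+(1-p)·6 ⇒ p(4) = (1-p)(3) ⇒ p = 3/7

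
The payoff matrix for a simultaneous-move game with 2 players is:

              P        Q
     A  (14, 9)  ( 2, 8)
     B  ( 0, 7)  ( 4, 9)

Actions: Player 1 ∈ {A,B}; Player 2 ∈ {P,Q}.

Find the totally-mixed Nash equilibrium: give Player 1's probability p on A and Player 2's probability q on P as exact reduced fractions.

P1 mixes 2/3 on A; P2 mixes 1/8 on P

P1 indiff ⇒ q·14+(1-q)·2 = q·0+(1-q)·4 ⇒ q(14) = (1-q)(2) ⇒ q = 1/8
P2 indiff ⇒ p·9+(1-p)·7 = p·8+(1-p)·9 ⇒ p(1) = (1-p)(2) ⇒ p = 2/3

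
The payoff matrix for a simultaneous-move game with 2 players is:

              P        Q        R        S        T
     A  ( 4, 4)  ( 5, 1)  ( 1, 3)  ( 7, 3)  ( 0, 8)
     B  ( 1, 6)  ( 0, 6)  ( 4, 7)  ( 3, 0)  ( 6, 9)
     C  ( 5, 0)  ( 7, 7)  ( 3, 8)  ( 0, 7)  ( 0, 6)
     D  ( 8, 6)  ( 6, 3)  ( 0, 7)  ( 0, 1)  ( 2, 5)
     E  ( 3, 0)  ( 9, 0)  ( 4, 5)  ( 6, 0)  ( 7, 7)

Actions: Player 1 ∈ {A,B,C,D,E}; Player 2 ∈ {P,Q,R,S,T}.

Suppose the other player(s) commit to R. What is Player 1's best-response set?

u_1(A vs R) = 1
u_1(B vs R) = 4
u_1(C vs R) = 3
u_1(D vs R) = 0
u_1(E vs R) = 4
max payoff 4 at {B,E}

BR_1 = {B,E}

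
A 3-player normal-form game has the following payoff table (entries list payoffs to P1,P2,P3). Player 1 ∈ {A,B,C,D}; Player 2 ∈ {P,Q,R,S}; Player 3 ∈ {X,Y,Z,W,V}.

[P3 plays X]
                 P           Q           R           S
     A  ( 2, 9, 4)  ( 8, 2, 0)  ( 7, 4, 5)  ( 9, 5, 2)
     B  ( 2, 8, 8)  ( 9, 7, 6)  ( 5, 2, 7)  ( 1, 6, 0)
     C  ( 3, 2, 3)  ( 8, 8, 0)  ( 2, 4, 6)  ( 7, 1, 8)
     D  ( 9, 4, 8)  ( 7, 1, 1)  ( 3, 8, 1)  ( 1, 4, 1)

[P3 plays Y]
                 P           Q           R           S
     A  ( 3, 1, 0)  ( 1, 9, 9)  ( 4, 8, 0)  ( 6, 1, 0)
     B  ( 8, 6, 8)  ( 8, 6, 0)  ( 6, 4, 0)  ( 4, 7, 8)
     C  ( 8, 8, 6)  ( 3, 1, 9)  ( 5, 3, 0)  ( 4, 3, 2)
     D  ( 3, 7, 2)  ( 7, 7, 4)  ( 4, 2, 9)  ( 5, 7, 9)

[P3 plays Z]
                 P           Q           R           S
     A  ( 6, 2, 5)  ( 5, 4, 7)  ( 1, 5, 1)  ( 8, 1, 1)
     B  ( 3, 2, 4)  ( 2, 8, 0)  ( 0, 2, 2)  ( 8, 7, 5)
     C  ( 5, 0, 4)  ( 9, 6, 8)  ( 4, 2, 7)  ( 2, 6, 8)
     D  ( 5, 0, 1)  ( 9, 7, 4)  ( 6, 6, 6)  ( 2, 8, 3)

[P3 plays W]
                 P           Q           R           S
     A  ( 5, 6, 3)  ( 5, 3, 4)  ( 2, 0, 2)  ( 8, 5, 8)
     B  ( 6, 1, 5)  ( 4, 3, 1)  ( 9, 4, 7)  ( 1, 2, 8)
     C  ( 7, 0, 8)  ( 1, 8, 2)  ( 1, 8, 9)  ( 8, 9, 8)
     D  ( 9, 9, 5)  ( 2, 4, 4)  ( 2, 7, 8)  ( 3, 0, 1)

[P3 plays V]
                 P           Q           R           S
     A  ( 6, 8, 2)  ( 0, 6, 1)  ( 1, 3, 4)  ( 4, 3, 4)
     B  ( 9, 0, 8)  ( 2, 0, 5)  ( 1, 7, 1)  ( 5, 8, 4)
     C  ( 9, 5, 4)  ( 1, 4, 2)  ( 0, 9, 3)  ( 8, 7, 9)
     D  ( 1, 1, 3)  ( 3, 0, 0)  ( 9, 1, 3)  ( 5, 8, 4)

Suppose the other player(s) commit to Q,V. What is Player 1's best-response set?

BR_1 = {D}

u_1(A vs Q,V) = 0
u_1(B vs Q,V) = 2
u_1(C vs Q,V) = 1
u_1(D vs Q,V) = 3
max payoff 3 at {D}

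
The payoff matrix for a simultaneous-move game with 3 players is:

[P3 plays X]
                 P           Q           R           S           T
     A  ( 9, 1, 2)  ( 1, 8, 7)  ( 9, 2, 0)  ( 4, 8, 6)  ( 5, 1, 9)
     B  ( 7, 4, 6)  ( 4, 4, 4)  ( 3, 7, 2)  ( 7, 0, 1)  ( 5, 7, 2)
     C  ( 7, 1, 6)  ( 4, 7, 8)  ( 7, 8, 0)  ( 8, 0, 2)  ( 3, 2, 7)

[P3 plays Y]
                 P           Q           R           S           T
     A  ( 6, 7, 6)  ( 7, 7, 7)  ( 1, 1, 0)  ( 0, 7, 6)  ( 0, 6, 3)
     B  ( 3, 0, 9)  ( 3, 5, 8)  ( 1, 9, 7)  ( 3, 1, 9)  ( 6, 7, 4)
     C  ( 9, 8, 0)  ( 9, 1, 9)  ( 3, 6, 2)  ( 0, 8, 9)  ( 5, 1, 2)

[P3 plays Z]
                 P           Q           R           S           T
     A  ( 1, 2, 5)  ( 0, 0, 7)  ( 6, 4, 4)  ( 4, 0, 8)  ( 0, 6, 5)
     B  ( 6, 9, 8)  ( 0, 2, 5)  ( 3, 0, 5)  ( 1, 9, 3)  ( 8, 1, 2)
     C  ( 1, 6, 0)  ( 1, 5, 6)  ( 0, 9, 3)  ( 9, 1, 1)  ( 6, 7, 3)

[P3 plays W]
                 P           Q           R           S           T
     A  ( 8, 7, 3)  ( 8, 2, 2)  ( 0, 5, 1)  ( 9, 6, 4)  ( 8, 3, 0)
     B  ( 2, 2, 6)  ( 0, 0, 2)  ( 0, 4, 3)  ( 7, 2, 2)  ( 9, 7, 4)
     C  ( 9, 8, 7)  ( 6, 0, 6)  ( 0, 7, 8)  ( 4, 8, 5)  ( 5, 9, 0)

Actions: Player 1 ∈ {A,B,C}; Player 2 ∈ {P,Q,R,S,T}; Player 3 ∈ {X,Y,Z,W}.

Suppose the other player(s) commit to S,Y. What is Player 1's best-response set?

u_1(A vs S,Y) = 0
u_1(B vs S,Y) = 3
u_1(C vs S,Y) = 0
max payoff 3 at {B}

argmax u_1 = {B}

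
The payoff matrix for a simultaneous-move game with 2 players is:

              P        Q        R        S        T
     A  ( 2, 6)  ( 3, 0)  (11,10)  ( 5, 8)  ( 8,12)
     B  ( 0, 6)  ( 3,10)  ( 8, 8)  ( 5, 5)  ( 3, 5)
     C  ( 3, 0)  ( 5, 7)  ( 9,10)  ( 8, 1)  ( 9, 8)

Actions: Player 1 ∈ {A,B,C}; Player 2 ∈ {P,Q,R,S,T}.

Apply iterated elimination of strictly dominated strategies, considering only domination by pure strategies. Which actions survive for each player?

Remaining: P1:{A,C} P2:{R,T}

P1 drop B (C beats it: P:3>0 Q:5>3 R:9>8 S:8>5 T:9>3)
P2 drop P (R beats it: A:10>6 C:10>0)
P2 drop Q (R beats it: A:10>0 C:10>7)
P2 drop S (R beats it: A:10>8 C:10>1)
P1→{A,C} P2→{R,T}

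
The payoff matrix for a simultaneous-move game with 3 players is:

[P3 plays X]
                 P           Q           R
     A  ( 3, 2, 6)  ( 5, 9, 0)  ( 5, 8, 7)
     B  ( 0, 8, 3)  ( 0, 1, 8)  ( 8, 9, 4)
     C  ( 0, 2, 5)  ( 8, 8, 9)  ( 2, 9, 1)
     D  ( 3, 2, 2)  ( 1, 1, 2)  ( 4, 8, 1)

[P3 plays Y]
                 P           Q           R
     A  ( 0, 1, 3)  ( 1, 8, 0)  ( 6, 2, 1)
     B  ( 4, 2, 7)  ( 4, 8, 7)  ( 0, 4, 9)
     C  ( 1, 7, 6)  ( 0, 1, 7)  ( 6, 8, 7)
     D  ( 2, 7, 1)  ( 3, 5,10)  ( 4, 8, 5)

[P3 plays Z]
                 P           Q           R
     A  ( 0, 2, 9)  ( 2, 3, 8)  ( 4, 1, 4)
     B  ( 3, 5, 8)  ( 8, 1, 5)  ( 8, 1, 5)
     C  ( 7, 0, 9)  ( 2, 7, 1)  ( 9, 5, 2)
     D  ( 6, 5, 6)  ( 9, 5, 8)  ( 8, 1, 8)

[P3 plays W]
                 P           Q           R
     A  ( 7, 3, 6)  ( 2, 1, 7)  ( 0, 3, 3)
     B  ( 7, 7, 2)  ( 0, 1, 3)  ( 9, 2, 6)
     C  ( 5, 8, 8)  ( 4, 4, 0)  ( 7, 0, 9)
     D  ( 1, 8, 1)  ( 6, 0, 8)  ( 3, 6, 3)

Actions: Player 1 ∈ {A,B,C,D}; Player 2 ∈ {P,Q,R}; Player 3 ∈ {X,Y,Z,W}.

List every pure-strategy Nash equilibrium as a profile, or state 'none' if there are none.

PSNE: ∅

(A,P,X): not NE [P2→Q gives 9>2; P3→Z gives 9>6]
(A,P,Y): not NE [P1→B gives 4>0; P2→Q gives 8>1; P3→Z gives 9>3]
(A,P,Z): not NE [P1→C gives 7>0; P2→Q gives 3>2]
(A,P,W): not NE [P3→Z gives 9>6]
(A,Q,X): not NE [P1→C gives 8>5; P3→Z gives 8>0]
(A,Q,Y): not NE [P1→B gives 4>1; P3→Z gives 8>0]
(A,Q,Z): not NE [P1→D gives 9>2]
(A,Q,W): not NE [P1→D gives 6>2; P2→R gives 3>1; P3→Z gives 8>7]
(A,R,X): not NE [P1→B gives 8>5; P2→Q gives 9>8]
(A,R,Y): not NE [P2→Q gives 8>2; P3→X gives 7>1]
(A,R,Z): not NE [P1→C gives 9>4; P2→Q gives 3>1; P3→X gives 7>4]
(A,R,W): not NE [P1→B gives 9>0; P3→X gives 7>3]
(B,P,X): not NE [P1→D gives 3>0; P2→R gives 9>8; P3→Z gives 8>3]
(B,P,Y): not NE [P2→Q gives 8>2; P3→Z gives 8>7]
(B,P,Z): not NE [P1→C gives 7>3]
(B,P,W): not NE [P3→Z gives 8>2]
(B,Q,X): not NE [P1→C gives 8>0; P2→R gives 9>1]
(B,Q,Y): not NE [P3→X gives 8>7]
(B,Q,Z): not NE [P1→D gives 9>8; P2→P gives 5>1; P3→X gives 8>5]
(B,Q,W): not NE [P1→D gives 6>0; P2→P gives 7>1; P3→X gives 8>3]
(B,R,X): not NE [P3→Y gives 9>4]
(B,R,Y): not NE [P1→C gives 6>0; P2→Q gives 8>4]
(B,R,Z): not NE [P1→C gives 9>8; P2→P gives 5>1; P3→Y gives 9>5]
(B,R,W): not NE [P2→P gives 7>2; P3→Y gives 9>6]
(C,P,X): not NE [P1→D gives 3>0; P2→R gives 9>2; P3→Z gives 9>5]
(C,P,Y): not NE [P1→B gives 4>1; P2→R gives 8>7; P3→Z gives 9>6]
(C,P,Z): not NE [P2→Q gives 7>0]
(C,P,W): not NE [P1→B gives 7>5; P3→Z gives 9>8]
(C,Q,X): not NE [P2→R gives 9>8]
(C,Q,Y): not NE [P1→B gives 4>0; P2→R gives 8>1; P3→X gives 9>7]
(C,Q,Z): not NE [P1→D gives 9>2; P3→X gives 9>1]
(C,Q,W): not NE [P1→D gives 6>4; P2→P gives 8>4; P3→X gives 9>0]
(C,R,X): not NE [P1→B gives 8>2; P3→W gives 9>1]
(C,R,Y): not NE [P3→W gives 9>7]
(C,R,Z): not NE [P2→Q gives 7>5; P3→W gives 9>2]
(C,R,W): not NE [P1→B gives 9>7; P2→P gives 8>0]
(D,P,X): not NE [P2→R gives 8>2; P3→Z gives 6>2]
(D,P,Y): not NE [P1→B gives 4>2; P2→R gives 8>7; P3→Z gives 6>1]
(D,P,Z): not NE [P1→C gives 7>6]
(D,P,W): not NE [P1→B gives 7>1; P3→Z gives 6>1]
(D,Q,X): not NE [P1→C gives 8>1; P2→R gives 8>1; P3→Y gives 10>2]
(D,Q,Y): not NE [P1→B gives 4>3; P2→R gives 8>5]
(D,Q,Z): not NE [P3→Y gives 10>8]
(D,Q,W): not NE [P2→P gives 8>0; P3→Y gives 10>8]
(D,R,X): not NE [P1→B gives 8>4; P3→Z gives 8>1]
(D,R,Y): not NE [P1→C gives 6>4; P3→Z gives 8>5]
(D,R,Z): not NE [P1→C gives 9>8; P2→Q gives 5>1]
(D,R,W): not NE [P1→B gives 9>3; P2→P gives 8>6; P3→Z gives 8>3]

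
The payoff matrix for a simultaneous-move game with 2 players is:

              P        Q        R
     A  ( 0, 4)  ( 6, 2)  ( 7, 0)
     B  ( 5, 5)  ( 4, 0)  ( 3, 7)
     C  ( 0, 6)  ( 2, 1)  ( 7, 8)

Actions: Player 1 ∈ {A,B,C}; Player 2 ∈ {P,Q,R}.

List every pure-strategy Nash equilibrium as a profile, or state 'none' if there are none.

(A,P): not NE [P1→B gives 5>0]
(A,Q): not NE [P2→P gives 4>2]
(A,R): not NE [P2→P gives 4>0]
(B,P): not NE [P2→R gives 7>5]
(B,Q): not NE [P1→A gives 6>4; P2→R gives 7>0]
(B,R): not NE [P1→C gives 7>3]
(C,P): not NE [P1→B gives 5>0; P2→R gives 8>6]
(C,Q): not NE [P1→A gives 6>2; P2→R gives 8>1]
(C,R): NE

NE set: (C,R)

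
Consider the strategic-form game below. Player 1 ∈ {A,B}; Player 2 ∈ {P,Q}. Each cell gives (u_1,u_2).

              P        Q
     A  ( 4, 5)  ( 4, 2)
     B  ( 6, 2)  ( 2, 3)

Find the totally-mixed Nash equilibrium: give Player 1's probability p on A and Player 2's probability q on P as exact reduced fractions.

P1 mixes 1/4 on A; P2 mixes 1/2 on P

P1 indiff ⇒ q·4+(1-q)·4 = q·6+(1-q)·2 ⇒ q(-2) = (1-q)(-2) ⇒ q = 1/2
P2 indiff ⇒ p·5+(1-p)·2 = p·2+(1-p)·3 ⇒ p(3) = (1-p)(1) ⇒ p = 1/4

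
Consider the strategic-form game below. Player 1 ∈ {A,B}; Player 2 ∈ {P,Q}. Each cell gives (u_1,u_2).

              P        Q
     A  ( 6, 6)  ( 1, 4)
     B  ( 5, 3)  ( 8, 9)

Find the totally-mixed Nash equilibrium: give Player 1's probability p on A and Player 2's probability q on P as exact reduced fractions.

P1 mixes 3/4 on A; P2 mixes 7/8 on P

P1 indiff ⇒ q·6+(1-q)·1 = q·5+(1-q)·8 ⇒ q(1) = (1-q)(7) ⇒ q = 7/8
P2 indiff ⇒ p·6+(1-p)·3 = p·4+(1-p)·9 ⇒ p(2) = (1-p)(6) ⇒ p = 3/4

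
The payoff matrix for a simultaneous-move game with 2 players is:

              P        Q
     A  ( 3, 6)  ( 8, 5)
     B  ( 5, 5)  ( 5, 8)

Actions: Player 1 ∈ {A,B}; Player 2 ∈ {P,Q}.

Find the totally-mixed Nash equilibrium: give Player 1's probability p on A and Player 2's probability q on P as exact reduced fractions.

P1 indiff ⇒ q·3+(1-q)·8 = q·5+(1-q)·5 ⇒ q(-2) = (1-q)(-3) ⇒ q = 3/5
P2 indiff ⇒ p·6+(1-p)·5 = p·5+(1-p)·8 ⇒ p(1) = (1-p)(3) ⇒ p = 3/4

p=3/4, q=3/5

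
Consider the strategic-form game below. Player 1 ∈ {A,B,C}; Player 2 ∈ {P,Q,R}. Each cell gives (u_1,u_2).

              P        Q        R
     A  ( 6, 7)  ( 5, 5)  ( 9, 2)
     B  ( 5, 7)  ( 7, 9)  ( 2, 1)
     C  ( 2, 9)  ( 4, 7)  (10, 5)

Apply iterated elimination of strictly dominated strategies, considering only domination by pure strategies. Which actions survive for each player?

P2 drop R (P beats it: A:7>2 B:7>1 C:9>5)
P1 drop C (A beats it: P:6>2 Q:5>4)
P1→{A,B} P2→{P,Q}

Remaining: P1:{A,B} P2:{P,Q}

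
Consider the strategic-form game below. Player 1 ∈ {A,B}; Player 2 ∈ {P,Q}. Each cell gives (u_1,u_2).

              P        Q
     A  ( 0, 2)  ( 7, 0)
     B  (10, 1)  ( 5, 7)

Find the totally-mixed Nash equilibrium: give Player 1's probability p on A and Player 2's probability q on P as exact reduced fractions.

P1 mixes 3/4 on A; P2 mixes 1/6 on P

P1 indiff ⇒ q·0+(1-q)·7 = q·10+(1-q)·5 ⇒ q(-10) = (1-q)(-2) ⇒ q = 1/6
P2 indiff ⇒ p·2+(1-p)·1 = p·0+(1-p)·7 ⇒ p(2) = (1-p)(6) ⇒ p = 3/4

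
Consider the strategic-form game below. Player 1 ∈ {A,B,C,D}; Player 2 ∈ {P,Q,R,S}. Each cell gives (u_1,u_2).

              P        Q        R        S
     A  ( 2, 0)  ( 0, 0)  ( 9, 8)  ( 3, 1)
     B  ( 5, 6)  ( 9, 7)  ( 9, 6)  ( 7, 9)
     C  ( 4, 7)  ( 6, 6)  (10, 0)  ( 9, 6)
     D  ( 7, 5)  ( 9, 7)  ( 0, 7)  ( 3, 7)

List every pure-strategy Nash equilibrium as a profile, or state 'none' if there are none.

Nash profiles: (D,Q)

(A,P): not NE [P1→D gives 7>2; P2→R gives 8>0]
(A,Q): not NE [P1→D gives 9>0; P2→R gives 8>0]
(A,R): not NE [P1→C gives 10>9]
(A,S): not NE [P1→C gives 9>3; P2→R gives 8>1]
(B,P): not NE [P1→D gives 7>5; P2→S gives 9>6]
(B,Q): not NE [P2→S gives 9>7]
(B,R): not NE [P1→C gives 10>9; P2→S gives 9>6]
(B,S): not NE [P1→C gives 9>7]
(C,P): not NE [P1→D gives 7>4]
(C,Q): not NE [P1→D gives 9>6; P2→P gives 7>6]
(C,R): not NE [P2→P gives 7>0]
(C,S): not NE [P2→P gives 7>6]
(D,P): not NE [P2→S gives 7>5]
(D,Q): NE
(D,R): not NE [P1→C gives 10>0]
(D,S): not NE [P1→C gives 9>3]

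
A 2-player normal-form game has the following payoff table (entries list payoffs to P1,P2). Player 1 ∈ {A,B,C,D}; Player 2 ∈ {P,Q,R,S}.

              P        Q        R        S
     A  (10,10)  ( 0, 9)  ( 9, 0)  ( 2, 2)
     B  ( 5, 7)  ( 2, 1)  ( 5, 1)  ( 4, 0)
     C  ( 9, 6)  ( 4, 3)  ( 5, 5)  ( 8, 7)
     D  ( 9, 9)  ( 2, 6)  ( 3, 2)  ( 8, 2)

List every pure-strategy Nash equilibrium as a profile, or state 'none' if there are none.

Nash profiles: (A,P), (C,S)

(A,P): NE
(A,Q): not NE [P1→C gives 4>0; P2→P gives 10>9]
(A,R): not NE [P2→P gives 10>0]
(A,S): not NE [P1→D gives 8>2; P2→P gives 10>2]
(B,P): not NE [P1→A gives 10>5]
(B,Q): not NE [P1→C gives 4>2; P2→P gives 7>1]
(B,R): not NE [P1→A gives 9>5; P2→P gives 7>1]
(B,S): not NE [P1→D gives 8>4; P2→P gives 7>0]
(C,P): not NE [P1→A gives 10>9; P2→S gives 7>6]
(C,Q): not NE [P2→S gives 7>3]
(C,R): not NE [P1→A gives 9>5; P2→S gives 7>5]
(C,S): NE
(D,P): not NE [P1→A gives 10>9]
(D,Q): not NE [P1→C gives 4>2; P2→P gives 9>6]
(D,R): not NE [P1→A gives 9>3; P2→P gives 9>2]
(D,S): not NE [P2→P gives 9>2]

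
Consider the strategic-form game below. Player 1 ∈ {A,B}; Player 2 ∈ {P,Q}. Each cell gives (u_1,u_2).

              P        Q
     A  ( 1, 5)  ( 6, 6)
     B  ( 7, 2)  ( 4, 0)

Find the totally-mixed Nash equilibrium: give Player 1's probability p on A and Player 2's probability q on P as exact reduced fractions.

(p,q) = (2/3, 1/4)

P1 indiff ⇒ q·1+(1-q)·6 = q·7+(1-q)·4 ⇒ q(-6) = (1-q)(-2) ⇒ q = 1/4
P2 indiff ⇒ p·5+(1-p)·2 = p·6+(1-p)·0 ⇒ p(-1) = (1-p)(-2) ⇒ p = 2/3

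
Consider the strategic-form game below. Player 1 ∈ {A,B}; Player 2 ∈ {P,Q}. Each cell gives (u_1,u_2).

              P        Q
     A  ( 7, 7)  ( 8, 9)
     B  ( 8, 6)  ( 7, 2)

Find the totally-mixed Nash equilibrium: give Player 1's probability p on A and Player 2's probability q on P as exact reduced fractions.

(p,q) = (2/3, 1/2)

P1 indiff ⇒ q·7+(1-q)·8 = q·8+(1-q)·7 ⇒ q(-1) = (1-q)(-1) ⇒ q = 1/2
P2 indiff ⇒ p·7+(1-p)·6 = p·9+(1-p)·2 ⇒ p(-2) = (1-p)(-4) ⇒ p = 2/3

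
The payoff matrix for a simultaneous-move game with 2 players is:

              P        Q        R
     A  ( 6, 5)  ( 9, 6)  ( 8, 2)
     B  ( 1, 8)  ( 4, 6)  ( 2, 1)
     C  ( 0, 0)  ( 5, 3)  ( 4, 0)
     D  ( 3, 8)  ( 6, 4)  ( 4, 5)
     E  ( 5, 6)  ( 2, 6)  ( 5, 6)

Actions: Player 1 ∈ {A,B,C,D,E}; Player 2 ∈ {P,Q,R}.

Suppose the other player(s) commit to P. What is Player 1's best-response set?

u_1(A vs P) = 6
u_1(B vs P) = 1
u_1(C vs P) = 0
u_1(D vs P) = 3
u_1(E vs P) = 5
max payoff 6 at {A}

P1 best: {A}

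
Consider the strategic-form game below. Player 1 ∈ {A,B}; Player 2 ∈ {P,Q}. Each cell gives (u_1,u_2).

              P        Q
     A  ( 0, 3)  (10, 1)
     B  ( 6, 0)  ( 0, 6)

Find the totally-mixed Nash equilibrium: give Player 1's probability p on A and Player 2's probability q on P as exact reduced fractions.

P1 indiff ⇒ q·0+(1-q)·10 = q·6+(1-q)·0 ⇒ q(-6) = (1-q)(-10) ⇒ q = 5/8
P2 indiff ⇒ p·3+(1-p)·0 = p·1+(1-p)·6 ⇒ p(2) = (1-p)(6) ⇒ p = 3/4

P1 mixes 3/4 on A; P2 mixes 5/8 on P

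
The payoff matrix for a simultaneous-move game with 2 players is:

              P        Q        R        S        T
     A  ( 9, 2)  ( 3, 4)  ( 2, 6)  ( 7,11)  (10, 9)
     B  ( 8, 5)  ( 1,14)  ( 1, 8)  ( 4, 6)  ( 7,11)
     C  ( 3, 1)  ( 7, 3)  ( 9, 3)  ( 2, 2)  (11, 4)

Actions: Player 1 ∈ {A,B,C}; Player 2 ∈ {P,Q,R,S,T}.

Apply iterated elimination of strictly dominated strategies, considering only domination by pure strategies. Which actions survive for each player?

P1 drop B (A beats it: P:9>8 Q:3>1 R:2>1 S:7>4 T:10>7)
P2 drop P (Q beats it: A:4>2 C:3>1)
P2 drop Q (T beats it: A:9>4 C:4>3)
P2 drop R (T beats it: A:9>6 C:4>3)
P1→{A,C} P2→{S,T}

IESDS → P1:{A,C} P2:{S,T}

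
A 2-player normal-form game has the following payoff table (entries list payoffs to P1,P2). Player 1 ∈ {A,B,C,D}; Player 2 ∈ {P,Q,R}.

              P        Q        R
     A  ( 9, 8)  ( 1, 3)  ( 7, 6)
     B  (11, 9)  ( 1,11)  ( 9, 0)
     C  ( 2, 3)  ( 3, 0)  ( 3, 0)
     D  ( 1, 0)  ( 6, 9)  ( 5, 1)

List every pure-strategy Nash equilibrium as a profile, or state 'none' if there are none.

(A,P): not NE [P1→B gives 11>9]
(A,Q): not NE [P1→D gives 6>1; P2→P gives 8>3]
(A,R): not NE [P1→B gives 9>7; P2→P gives 8>6]
(B,P): not NE [P2→Q gives 11>9]
(B,Q): not NE [P1→D gives 6>1]
(B,R): not NE [P2→Q gives 11>0]
(C,P): not NE [P1→B gives 11>2]
(C,Q): not NE [P1→D gives 6>3; P2→P gives 3>0]
(C,R): not NE [P1→B gives 9>3; P2→P gives 3>0]
(D,P): not NE [P1→B gives 11>1; P2→Q gives 9>0]
(D,Q): NE
(D,R): not NE [P1→B gives 9>5; P2→Q gives 9>1]

Nash profiles: (D,Q)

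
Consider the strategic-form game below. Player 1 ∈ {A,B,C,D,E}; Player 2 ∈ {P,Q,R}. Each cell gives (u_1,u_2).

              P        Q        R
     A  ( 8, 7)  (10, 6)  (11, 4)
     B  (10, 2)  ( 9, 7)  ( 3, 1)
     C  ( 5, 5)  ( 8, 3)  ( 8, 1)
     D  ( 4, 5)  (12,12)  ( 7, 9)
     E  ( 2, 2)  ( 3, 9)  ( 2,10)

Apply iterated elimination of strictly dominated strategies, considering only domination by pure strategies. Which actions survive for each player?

P1 drop C (A beats it: P:8>5 Q:10>8 R:11>8)
P1 drop E (A beats it: P:8>2 Q:10>3 R:11>2)
P2 drop R (Q beats it: A:6>4 B:7>1 D:12>9)
P1→{A,B,D} P2→{P,Q}

Survivors P1:{A,B,D} P2:{P,Q}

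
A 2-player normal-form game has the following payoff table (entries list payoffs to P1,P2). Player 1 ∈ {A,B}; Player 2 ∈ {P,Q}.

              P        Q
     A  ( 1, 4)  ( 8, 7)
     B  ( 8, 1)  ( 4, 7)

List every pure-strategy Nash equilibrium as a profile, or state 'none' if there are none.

NE set: (A,Q)

(A,P): not NE [P1→B gives 8>1; P2→Q gives 7>4]
(A,Q): NE
(B,P): not NE [P2→Q gives 7>1]
(B,Q): not NE [P1→A gives 8>4]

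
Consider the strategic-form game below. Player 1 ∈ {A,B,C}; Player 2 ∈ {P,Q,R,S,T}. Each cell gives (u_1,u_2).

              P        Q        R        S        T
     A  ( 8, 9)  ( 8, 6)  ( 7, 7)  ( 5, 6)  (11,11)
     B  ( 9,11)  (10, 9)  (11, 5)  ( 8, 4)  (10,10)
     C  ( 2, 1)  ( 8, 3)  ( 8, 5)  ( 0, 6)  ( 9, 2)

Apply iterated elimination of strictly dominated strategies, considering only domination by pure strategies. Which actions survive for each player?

P1 drop C (B beats it: P:9>2 Q:10>8 R:11>8 S:8>0 T:10>9)
P2 drop Q (P beats it: A:9>6 B:11>9)
P2 drop R (P beats it: A:9>7 B:11>5)
P2 drop S (P beats it: A:9>6 B:11>4)
P1→{A,B} P2→{P,T}

Remaining: P1:{A,B} P2:{P,T}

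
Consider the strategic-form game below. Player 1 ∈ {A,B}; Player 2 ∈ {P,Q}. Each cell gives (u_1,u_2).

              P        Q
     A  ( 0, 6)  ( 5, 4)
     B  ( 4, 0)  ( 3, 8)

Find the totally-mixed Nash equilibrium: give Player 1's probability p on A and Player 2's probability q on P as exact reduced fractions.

P1 mixes 4/5 on A; P2 mixes 1/3 on P

P1 indiff ⇒ q·0+(1-q)·5 = q·4+(1-q)·3 ⇒ q(-4) = (1-q)(-2) ⇒ q = 1/3
P2 indiff ⇒ p·6+(1-p)·0 = p·4+(1-p)·8 ⇒ p(2) = (1-p)(8) ⇒ p = 4/5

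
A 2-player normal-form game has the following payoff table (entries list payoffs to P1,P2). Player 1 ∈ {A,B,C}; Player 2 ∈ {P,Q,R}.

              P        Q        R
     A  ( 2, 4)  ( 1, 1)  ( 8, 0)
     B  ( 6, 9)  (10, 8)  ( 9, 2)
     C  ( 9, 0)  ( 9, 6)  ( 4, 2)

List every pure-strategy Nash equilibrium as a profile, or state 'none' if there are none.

PSNE: ∅

(A,P): not NE [P1→C gives 9>2]
(A,Q): not NE [P1→B gives 10>1; P2→P gives 4>1]
(A,R): not NE [P1→B gives 9>8; P2→P gives 4>0]
(B,P): not NE [P1→C gives 9>6]
(B,Q): not NE [P2→P gives 9>8]
(B,R): not NE [P2→P gives 9>2]
(C,P): not NE [P2→Q gives 6>0]
(C,Q): not NE [P1→B gives 10>9]
(C,R): not NE [P1→B gives 9>4; P2→Q gives 6>2]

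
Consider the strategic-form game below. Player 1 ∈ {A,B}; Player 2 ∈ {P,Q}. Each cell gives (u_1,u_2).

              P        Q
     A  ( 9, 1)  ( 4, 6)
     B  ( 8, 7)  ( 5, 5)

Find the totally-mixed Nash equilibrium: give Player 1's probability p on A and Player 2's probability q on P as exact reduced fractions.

P1 mixes 2/7 on A; P2 mixes 1/2 on P

P1 indiff ⇒ q·9+(1-q)·4 = q·8+(1-q)·5 ⇒ q(1) = (1-q)(1) ⇒ q = 1/2
P2 indiff ⇒ p·1+(1-p)·7 = p·6+(1-p)·5 ⇒ p(-5) = (1-p)(-2) ⇒ p = 2/7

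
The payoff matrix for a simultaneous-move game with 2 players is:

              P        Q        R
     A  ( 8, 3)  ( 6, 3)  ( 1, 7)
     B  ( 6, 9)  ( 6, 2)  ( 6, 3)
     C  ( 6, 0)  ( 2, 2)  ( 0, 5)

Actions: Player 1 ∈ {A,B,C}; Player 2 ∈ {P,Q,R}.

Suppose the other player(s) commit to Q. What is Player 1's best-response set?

BR_1 = {A,B}

u_1(A vs Q) = 6
u_1(B vs Q) = 6
u_1(C vs Q) = 2
max payoff 6 at {A,B}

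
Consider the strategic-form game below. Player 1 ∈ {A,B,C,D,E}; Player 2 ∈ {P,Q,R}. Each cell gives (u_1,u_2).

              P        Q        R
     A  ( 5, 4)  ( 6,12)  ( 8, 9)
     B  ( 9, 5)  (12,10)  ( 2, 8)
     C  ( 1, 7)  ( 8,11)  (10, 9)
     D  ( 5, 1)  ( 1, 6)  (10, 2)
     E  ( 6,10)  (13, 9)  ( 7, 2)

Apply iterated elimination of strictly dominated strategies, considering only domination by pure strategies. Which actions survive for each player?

Survivors P1:{B,E} P2:{P,Q}

P2 drop R (Q beats it: A:12>9 B:10>8 C:11>9 D:6>2 E:9>2)
P1 drop A (B beats it: P:9>5 Q:12>6)
P1 drop C (B beats it: P:9>1 Q:12>8)
P1 drop D (B beats it: P:9>5 Q:12>1)
P1→{B,E} P2→{P,Q}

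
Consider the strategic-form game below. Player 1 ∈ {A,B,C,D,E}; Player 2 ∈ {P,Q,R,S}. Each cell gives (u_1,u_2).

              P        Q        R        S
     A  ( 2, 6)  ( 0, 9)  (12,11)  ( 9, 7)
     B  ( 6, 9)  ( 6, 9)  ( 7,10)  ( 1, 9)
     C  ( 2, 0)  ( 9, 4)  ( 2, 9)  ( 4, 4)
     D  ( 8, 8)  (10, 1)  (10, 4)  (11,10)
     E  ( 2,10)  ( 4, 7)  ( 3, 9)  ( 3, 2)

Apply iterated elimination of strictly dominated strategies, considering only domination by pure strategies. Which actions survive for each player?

P1 drop B (D beats it: P:8>6 Q:10>6 R:10>7 S:11>1)
P1 drop C (D beats it: P:8>2 Q:10>9 R:10>2 S:11>4)
P1 drop E (D beats it: P:8>2 Q:10>4 R:10>3 S:11>3)
P2 drop P (S beats it: A:7>6 D:10>8)
P2 drop Q (R beats it: A:11>9 D:4>1)
P1→{A,D} P2→{R,S}

Remaining: P1:{A,D} P2:{R,S}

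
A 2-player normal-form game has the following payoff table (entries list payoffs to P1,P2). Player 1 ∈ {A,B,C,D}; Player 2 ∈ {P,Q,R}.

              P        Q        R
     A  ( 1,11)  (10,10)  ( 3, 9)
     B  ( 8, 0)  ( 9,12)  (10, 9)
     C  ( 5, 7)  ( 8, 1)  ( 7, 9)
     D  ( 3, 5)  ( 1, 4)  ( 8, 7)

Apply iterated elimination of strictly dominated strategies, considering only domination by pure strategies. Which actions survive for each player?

Survivors P1:{A,B} P2:{P,Q}

P1 drop C (B beats it: P:8>5 Q:9>8 R:10>7)
P1 drop D (B beats it: P:8>3 Q:9>1 R:10>8)
P2 drop R (Q beats it: A:10>9 B:12>9)
P1→{A,B} P2→{P,Q}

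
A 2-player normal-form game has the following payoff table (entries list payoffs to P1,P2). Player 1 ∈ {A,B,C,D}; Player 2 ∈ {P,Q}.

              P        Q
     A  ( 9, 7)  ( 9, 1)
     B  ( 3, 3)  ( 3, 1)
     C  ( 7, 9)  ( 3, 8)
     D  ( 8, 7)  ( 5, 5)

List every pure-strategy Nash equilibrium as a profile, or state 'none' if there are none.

(A,P): NE
(A,Q): not NE [P2→P gives 7>1]
(B,P): not NE [P1→A gives 9>3]
(B,Q): not NE [P1→A gives 9>3; P2→P gives 3>1]
(C,P): not NE [P1→A gives 9>7]
(C,Q): not NE [P1→A gives 9>3; P2→P gives 9>8]
(D,P): not NE [P1→A gives 9>8]
(D,Q): not NE [P1→A gives 9>5; P2→P gives 7>5]

NE set: (A,P)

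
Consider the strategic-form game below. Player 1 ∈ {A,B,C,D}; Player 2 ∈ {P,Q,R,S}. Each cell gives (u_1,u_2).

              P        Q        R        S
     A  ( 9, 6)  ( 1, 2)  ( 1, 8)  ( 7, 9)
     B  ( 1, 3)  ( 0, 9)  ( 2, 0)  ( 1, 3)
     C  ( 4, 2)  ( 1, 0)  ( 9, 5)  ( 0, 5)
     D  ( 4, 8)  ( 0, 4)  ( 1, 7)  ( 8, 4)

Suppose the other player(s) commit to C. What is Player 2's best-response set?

P2 best: {R,S}

u_2(P vs C) = 2
u_2(Q vs C) = 0
u_2(R vs C) = 5
u_2(S vs C) = 5
max payoff 5 at {R,S}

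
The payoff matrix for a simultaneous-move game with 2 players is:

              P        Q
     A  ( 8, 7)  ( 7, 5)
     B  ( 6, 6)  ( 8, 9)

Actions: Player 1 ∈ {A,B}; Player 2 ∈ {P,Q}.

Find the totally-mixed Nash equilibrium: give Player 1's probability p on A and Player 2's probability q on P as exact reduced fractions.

P1 indiff ⇒ q·8+(1-q)·7 = q·6+(1-q)·8 ⇒ q(2) = (1-q)(1) ⇒ q = 1/3
P2 indiff ⇒ p·7+(1-p)·6 = p·5+(1-p)·9 ⇒ p(2) = (1-p)(3) ⇒ p = 3/5

(p,q) = (3/5, 1/3)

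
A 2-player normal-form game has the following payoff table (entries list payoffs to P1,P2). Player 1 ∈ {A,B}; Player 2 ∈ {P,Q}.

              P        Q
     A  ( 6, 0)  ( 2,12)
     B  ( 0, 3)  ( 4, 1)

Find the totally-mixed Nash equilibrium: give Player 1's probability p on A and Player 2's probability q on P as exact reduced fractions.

P1 indiff ⇒ q·6+(1-q)·2 = q·0+(1-q)·4 ⇒ q(6) = (1-q)(2) ⇒ q = 1/4
P2 indiff ⇒ p·0+(1-p)·3 = p·12+(1-p)·1 ⇒ p(-12) = (1-p)(-2) ⇒ p = 1/7

p=1/7, q=1/4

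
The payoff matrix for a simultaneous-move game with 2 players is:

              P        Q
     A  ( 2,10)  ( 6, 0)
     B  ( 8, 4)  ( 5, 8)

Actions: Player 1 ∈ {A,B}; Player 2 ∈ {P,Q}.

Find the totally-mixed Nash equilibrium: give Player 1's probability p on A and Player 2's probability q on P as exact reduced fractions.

p=2/7, q=1/7

P1 indiff ⇒ q·2+(1-q)·6 = q·8+(1-q)·5 ⇒ q(-6) = (1-q)(-1) ⇒ q = 1/7
P2 indiff ⇒ p·10+(1-p)·4 = p·0+(1-p)·8 ⇒ p(10) = (1-p)(4) ⇒ p = 2/7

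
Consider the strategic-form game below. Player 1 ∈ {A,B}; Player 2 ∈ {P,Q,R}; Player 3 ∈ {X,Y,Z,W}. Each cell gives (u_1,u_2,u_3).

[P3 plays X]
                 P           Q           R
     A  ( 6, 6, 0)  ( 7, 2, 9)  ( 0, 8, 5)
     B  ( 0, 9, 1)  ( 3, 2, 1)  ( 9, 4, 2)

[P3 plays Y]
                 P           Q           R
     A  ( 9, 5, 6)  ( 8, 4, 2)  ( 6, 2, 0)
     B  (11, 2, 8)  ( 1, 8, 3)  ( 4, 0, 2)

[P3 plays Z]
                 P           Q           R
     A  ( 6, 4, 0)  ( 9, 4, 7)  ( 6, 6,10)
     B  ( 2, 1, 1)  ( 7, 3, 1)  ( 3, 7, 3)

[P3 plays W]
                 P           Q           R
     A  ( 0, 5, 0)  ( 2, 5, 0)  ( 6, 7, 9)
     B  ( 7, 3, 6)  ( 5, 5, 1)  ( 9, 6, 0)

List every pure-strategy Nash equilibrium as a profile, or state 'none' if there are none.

(A,P,X): not NE [P2→R gives 8>6; P3→Y gives 6>0]
(A,P,Y): not NE [P1→B gives 11>9]
(A,P,Z): not NE [P2→R gives 6>4; P3→Y gives 6>0]
(A,P,W): not NE [P1→B gives 7>0; P2→R gives 7>5; P3→Y gives 6>0]
(A,Q,X): not NE [P2→R gives 8>2]
(A,Q,Y): not NE [P2→P gives 5>4; P3→X gives 9>2]
(A,Q,Z): not NE [P2→R gives 6>4; P3→X gives 9>7]
(A,Q,W): not NE [P1→B gives 5>2; P2→R gives 7>5; P3→X gives 9>0]
(A,R,X): not NE [P1→B gives 9>0; P3→Z gives 10>5]
(A,R,Y): not NE [P2→P gives 5>2; P3→Z gives 10>0]
(A,R,Z): NE
(A,R,W): not NE [P1→B gives 9>6; P3→Z gives 10>9]
(B,P,X): not NE [P1→A gives 6>0; P3→Y gives 8>1]
(B,P,Y): not NE [P2→Q gives 8>2]
(B,P,Z): not NE [P1→A gives 6>2; P2→R gives 7>1; P3→Y gives 8>1]
(B,P,W): not NE [P2→R gives 6>3; P3→Y gives 8>6]
(B,Q,X): not NE [P1→A gives 7>3; P2→P gives 9>2; P3→Y gives 3>1]
(B,Q,Y): not NE [P1→A gives 8>1]
(B,Q,Z): not NE [P1→A gives 9>7; P2→R gives 7>3; P3→Y gives 3>1]
(B,Q,W): not NE [P2→R gives 6>5; P3→Y gives 3>1]
(B,R,X): not NE [P2→P gives 9>4; P3→Z gives 3>2]
(B,R,Y): not NE [P1→A gives 6>4; P2→Q gives 8>0; P3→Z gives 3>2]
(B,R,Z): not NE [P1→A gives 6>3]
(B,R,W): not NE [P3→Z gives 3>0]

PSNE = {(A,R,Z)}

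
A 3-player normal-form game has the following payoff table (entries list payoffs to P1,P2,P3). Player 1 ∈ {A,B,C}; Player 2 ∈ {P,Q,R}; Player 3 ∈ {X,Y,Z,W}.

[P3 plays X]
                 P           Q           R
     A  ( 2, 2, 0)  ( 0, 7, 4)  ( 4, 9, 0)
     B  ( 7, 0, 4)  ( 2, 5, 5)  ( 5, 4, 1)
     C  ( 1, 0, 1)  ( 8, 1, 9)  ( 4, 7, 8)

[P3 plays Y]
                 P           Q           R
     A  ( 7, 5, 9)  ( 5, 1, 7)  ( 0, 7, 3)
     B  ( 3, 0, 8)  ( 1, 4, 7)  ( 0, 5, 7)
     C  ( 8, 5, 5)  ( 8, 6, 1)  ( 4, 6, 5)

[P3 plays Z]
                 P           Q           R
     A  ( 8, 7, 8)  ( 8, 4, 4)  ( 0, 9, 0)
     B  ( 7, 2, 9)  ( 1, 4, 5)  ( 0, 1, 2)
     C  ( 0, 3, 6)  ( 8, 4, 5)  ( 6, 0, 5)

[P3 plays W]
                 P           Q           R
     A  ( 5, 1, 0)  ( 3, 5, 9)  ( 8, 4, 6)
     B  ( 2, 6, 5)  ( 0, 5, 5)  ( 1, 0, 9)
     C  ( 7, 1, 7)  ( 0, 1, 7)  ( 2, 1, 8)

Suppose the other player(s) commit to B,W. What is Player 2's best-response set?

u_2(P vs B,W) = 6
u_2(Q vs B,W) = 5
u_2(R vs B,W) = 0
max payoff 6 at {P}

P2 best: {P}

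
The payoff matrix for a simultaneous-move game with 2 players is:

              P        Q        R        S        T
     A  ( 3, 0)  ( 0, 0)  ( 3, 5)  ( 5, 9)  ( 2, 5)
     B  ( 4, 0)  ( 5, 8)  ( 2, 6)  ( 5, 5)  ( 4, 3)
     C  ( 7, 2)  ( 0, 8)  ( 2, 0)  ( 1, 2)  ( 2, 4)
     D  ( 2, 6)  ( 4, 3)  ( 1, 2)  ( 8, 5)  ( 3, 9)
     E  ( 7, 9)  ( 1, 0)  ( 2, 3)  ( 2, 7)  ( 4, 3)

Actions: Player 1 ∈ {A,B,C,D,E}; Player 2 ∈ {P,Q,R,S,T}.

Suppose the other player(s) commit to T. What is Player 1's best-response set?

argmax u_1 = {B,E}

u_1(A vs T) = 2
u_1(B vs T) = 4
u_1(C vs T) = 2
u_1(D vs T) = 3
u_1(E vs T) = 4
max payoff 4 at {B,E}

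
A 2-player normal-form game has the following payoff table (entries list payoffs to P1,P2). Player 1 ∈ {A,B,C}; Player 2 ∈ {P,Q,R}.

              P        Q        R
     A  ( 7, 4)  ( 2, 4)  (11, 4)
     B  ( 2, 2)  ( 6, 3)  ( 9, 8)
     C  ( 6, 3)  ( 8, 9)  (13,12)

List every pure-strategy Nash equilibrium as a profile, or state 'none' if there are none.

PSNE = {(A,P), (C,R)}

(A,P): NE
(A,Q): not NE [P1→C gives 8>2]
(A,R): not NE [P1→C gives 13>11]
(B,P): not NE [P1→A gives 7>2; P2→R gives 8>2]
(B,Q): not NE [P1→C gives 8>6; P2→R gives 8>3]
(B,R): not NE [P1→C gives 13>9]
(C,P): not NE [P1→A gives 7>6; P2→R gives 12>3]
(C,Q): not NE [P2→R gives 12>9]
(C,R): NE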